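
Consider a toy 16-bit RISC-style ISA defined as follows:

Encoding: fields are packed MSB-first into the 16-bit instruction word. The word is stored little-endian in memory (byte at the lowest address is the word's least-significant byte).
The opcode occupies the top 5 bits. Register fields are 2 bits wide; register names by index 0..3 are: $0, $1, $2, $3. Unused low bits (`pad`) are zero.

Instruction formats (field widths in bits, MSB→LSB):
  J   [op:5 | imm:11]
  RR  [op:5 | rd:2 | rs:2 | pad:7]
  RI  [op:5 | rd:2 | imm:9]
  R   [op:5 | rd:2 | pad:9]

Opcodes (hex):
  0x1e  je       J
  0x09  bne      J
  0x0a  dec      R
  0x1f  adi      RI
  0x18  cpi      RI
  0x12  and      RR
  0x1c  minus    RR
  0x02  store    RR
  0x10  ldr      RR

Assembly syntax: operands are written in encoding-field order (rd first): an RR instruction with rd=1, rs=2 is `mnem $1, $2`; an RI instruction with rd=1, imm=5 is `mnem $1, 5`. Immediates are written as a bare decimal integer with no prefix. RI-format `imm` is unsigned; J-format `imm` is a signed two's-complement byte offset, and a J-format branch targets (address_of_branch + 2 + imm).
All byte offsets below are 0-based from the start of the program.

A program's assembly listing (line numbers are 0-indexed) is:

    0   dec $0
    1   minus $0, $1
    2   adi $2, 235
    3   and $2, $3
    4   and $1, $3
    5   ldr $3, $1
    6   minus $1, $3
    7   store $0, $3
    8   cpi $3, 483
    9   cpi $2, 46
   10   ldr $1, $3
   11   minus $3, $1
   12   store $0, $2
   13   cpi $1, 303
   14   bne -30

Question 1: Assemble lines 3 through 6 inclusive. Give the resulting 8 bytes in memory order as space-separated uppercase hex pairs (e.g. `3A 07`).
80 95 80 93 80 86 80 E3

3. and fields op=0x12:5|rd=2:2|rs=3:2|pad=0:7 → word 9580h → 80 95
4. and fields op=0x12:5|rd=1:2|rs=3:2|pad=0:7 → word 9380h → 80 93
5. ldr fields op=0x10:5|rd=3:2|rs=1:2|pad=0:7 → word 8680h → 80 86
6. minus fields op=0x1c:5|rd=1:2|rs=3:2|pad=0:7 → word e380h → 80 e3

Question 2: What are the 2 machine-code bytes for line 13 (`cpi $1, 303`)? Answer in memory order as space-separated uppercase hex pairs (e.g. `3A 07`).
L13: cpi op=0x18:5|rd=1:2|imm=303:9 ⇒ 0xc32f ⇒ little 2f c3

2F C3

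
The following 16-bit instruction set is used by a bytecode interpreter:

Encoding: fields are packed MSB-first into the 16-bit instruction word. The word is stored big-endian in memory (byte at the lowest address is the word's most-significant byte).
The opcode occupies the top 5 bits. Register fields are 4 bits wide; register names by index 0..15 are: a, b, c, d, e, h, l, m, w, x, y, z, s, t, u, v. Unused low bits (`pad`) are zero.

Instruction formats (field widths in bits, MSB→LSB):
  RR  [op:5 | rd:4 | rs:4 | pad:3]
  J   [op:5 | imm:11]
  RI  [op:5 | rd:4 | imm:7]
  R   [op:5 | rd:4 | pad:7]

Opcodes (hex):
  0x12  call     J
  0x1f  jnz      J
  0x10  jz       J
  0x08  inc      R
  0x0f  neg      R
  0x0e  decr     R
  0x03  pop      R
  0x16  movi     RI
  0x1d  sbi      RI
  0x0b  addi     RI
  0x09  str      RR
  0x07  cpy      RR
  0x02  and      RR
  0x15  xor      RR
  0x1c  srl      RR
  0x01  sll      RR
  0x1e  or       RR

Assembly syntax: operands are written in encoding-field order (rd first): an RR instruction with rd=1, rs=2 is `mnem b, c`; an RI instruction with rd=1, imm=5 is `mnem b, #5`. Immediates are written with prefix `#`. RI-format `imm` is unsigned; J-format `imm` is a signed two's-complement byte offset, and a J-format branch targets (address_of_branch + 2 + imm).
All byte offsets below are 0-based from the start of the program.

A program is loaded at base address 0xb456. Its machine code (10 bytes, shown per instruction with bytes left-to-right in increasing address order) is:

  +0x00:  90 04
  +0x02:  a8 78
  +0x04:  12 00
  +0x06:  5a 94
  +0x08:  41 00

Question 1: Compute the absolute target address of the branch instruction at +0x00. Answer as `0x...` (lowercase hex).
0xb45c

off 0x00: read 90 04 as big → 0x9004
  opcode bits[15:11]=0x12: call/J
  [10:0] imm=4 = #4
  target = base 0xb456 + off 0x00 + 2 + imm 4 = 0xb45c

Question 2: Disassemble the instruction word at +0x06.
+0x06: 5a 94 ⇒ word 0x5a94 (big)
  opcode bits[15:11]=0xb: addi/RI
  [10:7] rd=5 = h
  [6:0] imm=20 = #20

addi h, #20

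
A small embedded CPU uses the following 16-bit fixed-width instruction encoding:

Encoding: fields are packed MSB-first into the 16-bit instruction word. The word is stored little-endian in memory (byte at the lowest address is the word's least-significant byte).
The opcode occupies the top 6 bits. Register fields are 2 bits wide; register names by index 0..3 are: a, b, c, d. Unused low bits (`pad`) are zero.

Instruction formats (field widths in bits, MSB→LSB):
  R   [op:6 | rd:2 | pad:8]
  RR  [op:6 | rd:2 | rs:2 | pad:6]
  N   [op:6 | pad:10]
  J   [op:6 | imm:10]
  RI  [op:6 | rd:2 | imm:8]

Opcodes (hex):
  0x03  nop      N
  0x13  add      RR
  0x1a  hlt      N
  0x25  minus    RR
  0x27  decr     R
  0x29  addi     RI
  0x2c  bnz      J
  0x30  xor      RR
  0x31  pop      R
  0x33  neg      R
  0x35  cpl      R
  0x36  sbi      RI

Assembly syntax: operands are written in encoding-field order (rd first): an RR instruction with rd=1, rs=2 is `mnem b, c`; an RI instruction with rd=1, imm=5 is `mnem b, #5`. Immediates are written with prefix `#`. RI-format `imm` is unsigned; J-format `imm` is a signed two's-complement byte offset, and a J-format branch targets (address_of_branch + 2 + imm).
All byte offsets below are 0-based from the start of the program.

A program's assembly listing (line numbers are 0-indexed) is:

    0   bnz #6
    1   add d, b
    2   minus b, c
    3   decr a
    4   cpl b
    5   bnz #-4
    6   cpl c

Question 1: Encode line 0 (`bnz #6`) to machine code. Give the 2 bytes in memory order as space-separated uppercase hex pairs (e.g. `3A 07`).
06 B0

line 0 (bnz): pack op=0x2c:6|imm=6:10 = 0xb006; little→ 06 b0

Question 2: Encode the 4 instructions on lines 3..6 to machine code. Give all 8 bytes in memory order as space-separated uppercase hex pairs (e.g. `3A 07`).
00 9C 00 D5 FC B3 00 D6

line 3 (decr): pack op=0x27:6|rd=0:2|pad=0:8 = 0x9c00; little→ 00 9c
line 4 (cpl): pack op=0x35:6|rd=1:2|pad=0:8 = 0xd500; little→ 00 d5
line 5 (bnz): pack op=0x2c:6|imm=-4:10 = 0xb3fc; little→ fc b3
line 6 (cpl): pack op=0x35:6|rd=2:2|pad=0:8 = 0xd600; little→ 00 d6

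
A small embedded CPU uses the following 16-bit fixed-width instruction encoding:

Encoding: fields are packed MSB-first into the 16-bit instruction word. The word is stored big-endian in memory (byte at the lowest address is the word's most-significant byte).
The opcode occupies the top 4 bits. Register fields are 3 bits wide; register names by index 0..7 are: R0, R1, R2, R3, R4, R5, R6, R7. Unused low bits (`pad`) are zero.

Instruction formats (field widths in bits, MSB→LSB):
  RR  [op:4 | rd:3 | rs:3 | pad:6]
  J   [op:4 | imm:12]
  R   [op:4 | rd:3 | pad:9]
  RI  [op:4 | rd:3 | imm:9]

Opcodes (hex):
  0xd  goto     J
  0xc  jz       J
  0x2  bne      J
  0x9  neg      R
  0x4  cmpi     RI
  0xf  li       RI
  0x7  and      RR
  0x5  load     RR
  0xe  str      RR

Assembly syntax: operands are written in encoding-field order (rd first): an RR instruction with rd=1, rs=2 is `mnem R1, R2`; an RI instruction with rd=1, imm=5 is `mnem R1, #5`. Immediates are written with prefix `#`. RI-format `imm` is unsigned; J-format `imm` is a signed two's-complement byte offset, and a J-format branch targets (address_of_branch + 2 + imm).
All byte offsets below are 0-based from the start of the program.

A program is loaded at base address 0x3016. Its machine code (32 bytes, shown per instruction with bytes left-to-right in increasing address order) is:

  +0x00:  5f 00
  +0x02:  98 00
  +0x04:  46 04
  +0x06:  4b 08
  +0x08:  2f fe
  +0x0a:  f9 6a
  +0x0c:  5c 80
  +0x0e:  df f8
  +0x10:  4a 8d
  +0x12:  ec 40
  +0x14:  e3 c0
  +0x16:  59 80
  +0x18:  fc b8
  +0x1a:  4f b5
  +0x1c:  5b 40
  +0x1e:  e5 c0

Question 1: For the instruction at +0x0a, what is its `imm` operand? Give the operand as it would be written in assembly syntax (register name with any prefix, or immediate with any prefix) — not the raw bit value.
#362

@+0a  big-endian(f9 6a) = 0xf96a
  op=0xf96a>>12=0xf ⇒ li (RI)
  rd@[11:9]=0x4 ⇒ R4
  imm@[8:0]=0x16a ⇒ #362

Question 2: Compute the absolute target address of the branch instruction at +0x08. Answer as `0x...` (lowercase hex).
0x301e

[08] 2f fe → 0x2ffe
  opcode bits[15:12]=0x2: bne/J
  imm: (w>>0)&0xfff=0xffe (s12→-2) → #-2
  target = base 0x3016 + off 0x08 + 2 + imm -2 = 0x301e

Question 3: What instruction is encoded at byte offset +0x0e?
goto #-8

[0e] df f8 → 0xdff8
  opcode bits[15:12]=0xd: goto/J
  imm: (w>>0)&0xfff=0xff8 (s12→-8) → #-8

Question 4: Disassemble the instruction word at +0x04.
cmpi R3, #4

[04] 46 04 → 0x4604
  top 4b → 0x4 → cmpi [RI]
  rd@[11:9]=0x3 ⇒ R3
  imm@[8:0]=0x4 ⇒ #4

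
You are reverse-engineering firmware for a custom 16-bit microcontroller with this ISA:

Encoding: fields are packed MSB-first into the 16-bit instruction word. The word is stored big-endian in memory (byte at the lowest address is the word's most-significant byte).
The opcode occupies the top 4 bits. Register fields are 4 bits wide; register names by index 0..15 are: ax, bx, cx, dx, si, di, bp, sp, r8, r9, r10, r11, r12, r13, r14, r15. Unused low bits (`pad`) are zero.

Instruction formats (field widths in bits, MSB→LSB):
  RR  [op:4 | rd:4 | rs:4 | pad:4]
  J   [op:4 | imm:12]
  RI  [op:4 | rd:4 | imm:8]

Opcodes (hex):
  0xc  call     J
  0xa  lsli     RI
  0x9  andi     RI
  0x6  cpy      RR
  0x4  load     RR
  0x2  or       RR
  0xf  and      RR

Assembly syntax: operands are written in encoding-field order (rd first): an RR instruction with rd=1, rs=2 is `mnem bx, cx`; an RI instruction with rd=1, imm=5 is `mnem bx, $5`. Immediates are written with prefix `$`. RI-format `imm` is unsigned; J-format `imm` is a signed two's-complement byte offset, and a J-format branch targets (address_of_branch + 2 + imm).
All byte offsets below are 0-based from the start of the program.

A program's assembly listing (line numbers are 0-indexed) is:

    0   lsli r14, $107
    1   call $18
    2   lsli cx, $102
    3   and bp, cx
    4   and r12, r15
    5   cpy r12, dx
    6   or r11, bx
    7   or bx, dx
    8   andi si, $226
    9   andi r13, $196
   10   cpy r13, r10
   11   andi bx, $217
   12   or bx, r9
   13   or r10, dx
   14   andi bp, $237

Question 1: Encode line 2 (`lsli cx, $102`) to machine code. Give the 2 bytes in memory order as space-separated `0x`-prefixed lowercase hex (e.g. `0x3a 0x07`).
L2: lsli op=0xa:4|rd=2:4|imm=102:8 ⇒ 0xa266 ⇒ big a2 66

0xa2 0x66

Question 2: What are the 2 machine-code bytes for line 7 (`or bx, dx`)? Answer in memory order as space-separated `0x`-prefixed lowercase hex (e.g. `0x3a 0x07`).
L7: or op=0x2:4|rd=1:4|rs=3:4|pad=0:4 ⇒ 0x2130 ⇒ big 21 30

0x21 0x30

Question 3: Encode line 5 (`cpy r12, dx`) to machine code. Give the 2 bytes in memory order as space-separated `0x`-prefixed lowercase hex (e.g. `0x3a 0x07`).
0x6c 0x30

L5: cpy op=0x6:4|rd=12:4|rs=3:4|pad=0:4 ⇒ 0x6c30 ⇒ big 6c 30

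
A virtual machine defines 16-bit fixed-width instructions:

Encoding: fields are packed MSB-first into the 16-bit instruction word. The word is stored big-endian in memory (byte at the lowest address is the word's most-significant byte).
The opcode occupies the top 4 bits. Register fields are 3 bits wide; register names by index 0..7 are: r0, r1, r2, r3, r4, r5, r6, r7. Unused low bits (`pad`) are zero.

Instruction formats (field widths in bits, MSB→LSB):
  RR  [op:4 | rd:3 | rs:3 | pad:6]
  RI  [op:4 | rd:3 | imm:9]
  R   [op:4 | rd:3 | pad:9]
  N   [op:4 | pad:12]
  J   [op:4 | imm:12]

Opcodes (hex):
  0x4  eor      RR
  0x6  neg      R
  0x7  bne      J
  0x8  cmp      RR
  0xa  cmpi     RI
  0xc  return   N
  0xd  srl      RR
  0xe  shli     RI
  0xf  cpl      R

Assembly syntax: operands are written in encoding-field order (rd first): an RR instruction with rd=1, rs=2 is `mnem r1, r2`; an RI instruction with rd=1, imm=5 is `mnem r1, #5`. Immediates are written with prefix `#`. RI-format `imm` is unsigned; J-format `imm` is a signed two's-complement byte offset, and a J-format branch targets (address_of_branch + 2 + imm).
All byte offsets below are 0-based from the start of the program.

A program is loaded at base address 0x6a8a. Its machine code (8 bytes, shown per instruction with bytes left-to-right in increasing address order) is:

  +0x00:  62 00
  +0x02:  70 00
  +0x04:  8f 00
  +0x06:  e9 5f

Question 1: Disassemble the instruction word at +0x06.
shli r4, #351

off 0x06: read e9 5f as big → 0xe95f
  opcode bits[15:12]=0xe: shli/RI
  rd@[11:9]=0x4 ⇒ r4
  imm@[8:0]=0x15f ⇒ #351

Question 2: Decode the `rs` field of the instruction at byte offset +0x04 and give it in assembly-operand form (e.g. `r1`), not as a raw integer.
r4

[04] 8f 00 → 0x8f00
  opcode bits[15:12]=0x8: cmp/RR
  rd@[11:9]=0x7 ⇒ r7
  rs@[8:6]=0x4 ⇒ r4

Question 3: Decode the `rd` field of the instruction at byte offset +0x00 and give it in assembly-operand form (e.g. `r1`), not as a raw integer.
r1

off 0x00: read 62 00 as big → 0x6200
  opcode bits[15:12]=0x6: neg/R
  [11:9] rd=1 = r1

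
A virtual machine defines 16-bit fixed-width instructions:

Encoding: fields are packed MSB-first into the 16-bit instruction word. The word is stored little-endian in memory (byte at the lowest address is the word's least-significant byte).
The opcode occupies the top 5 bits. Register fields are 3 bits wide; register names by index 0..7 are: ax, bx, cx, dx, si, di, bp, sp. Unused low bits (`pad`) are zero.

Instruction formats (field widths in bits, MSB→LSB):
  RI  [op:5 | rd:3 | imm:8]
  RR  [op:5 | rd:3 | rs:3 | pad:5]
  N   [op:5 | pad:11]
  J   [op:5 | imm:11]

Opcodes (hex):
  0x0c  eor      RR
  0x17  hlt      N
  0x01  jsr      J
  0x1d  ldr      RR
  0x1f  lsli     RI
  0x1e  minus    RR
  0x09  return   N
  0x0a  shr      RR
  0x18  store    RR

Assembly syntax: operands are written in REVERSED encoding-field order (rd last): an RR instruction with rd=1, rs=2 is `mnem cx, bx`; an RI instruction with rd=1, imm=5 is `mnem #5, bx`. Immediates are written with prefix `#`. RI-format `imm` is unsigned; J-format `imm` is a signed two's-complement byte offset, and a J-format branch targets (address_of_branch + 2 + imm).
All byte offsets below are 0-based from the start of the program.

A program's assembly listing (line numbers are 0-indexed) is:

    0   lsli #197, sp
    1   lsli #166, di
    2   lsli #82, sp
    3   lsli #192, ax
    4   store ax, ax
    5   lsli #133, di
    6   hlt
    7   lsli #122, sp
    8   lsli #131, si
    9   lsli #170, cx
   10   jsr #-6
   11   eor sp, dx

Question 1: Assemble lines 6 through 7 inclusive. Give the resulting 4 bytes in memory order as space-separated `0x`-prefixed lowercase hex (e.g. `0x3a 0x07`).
0x00 0xb8 0x7a 0xff

L6: hlt op=0x17:5|pad=0:11 ⇒ 0xb800 ⇒ little 00 b8
L7: lsli op=0x1f:5|rd=7:3|imm=122:8 ⇒ 0xff7a ⇒ little 7a ff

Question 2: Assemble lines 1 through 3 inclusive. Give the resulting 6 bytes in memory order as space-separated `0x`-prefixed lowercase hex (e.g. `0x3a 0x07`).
L1: lsli op=0x1f:5|rd=5:3|imm=166:8 ⇒ 0xfda6 ⇒ little a6 fd
L2: lsli op=0x1f:5|rd=7:3|imm=82:8 ⇒ 0xff52 ⇒ little 52 ff
L3: lsli op=0x1f:5|rd=0:3|imm=192:8 ⇒ 0xf8c0 ⇒ little c0 f8

0xa6 0xfd 0x52 0xff 0xc0 0xf8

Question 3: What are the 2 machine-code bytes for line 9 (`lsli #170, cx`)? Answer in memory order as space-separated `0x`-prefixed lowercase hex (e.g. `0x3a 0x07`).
0xaa 0xfa

L9: lsli op=0x1f:5|rd=2:3|imm=170:8 ⇒ 0xfaaa ⇒ little aa fa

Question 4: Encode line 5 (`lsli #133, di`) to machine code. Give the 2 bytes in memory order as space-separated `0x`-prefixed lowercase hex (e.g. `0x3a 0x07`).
L5: lsli op=0x1f:5|rd=5:3|imm=133:8 ⇒ 0xfd85 ⇒ little 85 fd

0x85 0xfd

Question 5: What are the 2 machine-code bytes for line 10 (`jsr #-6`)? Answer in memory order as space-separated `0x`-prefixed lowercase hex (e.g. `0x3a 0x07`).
0xfa 0x0f

L10: jsr op=0x1:5|imm=-6:11 ⇒ 0x0ffa ⇒ little fa 0f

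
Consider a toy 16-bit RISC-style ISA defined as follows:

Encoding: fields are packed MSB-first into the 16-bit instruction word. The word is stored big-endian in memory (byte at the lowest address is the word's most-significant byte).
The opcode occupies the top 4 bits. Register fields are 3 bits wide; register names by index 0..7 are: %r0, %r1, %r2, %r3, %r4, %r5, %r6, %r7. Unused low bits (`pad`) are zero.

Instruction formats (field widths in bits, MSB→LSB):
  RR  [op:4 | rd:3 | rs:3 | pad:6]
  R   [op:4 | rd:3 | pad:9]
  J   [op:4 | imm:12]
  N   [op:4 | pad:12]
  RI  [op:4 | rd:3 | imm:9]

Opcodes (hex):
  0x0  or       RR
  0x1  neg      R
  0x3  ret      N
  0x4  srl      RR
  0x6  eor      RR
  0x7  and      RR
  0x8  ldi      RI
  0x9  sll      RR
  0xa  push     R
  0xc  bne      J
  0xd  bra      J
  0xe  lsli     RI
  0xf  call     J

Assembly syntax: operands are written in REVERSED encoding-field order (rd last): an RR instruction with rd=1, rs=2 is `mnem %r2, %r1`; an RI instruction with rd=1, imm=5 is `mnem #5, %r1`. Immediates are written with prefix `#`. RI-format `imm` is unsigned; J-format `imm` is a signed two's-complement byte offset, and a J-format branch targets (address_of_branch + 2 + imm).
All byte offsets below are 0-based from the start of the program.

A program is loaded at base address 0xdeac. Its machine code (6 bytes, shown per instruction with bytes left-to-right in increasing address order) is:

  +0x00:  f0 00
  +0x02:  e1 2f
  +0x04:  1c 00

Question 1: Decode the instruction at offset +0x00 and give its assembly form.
+0x00: f0 00 ⇒ word 0xf000 (big)
  op=0xf000>>12=0xf ⇒ call (J)
  imm@[11:0]=0x0 ⇒ #0

call #0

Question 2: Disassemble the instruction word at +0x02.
lsli #303, %r0

off 0x02: read e1 2f as big → 0xe12f
  op=0xe12f>>12=0xe ⇒ lsli (RI)
  rd: (w>>9)&0x7=0x0 → %r0
  imm: (w>>0)&0x1ff=0x12f → #303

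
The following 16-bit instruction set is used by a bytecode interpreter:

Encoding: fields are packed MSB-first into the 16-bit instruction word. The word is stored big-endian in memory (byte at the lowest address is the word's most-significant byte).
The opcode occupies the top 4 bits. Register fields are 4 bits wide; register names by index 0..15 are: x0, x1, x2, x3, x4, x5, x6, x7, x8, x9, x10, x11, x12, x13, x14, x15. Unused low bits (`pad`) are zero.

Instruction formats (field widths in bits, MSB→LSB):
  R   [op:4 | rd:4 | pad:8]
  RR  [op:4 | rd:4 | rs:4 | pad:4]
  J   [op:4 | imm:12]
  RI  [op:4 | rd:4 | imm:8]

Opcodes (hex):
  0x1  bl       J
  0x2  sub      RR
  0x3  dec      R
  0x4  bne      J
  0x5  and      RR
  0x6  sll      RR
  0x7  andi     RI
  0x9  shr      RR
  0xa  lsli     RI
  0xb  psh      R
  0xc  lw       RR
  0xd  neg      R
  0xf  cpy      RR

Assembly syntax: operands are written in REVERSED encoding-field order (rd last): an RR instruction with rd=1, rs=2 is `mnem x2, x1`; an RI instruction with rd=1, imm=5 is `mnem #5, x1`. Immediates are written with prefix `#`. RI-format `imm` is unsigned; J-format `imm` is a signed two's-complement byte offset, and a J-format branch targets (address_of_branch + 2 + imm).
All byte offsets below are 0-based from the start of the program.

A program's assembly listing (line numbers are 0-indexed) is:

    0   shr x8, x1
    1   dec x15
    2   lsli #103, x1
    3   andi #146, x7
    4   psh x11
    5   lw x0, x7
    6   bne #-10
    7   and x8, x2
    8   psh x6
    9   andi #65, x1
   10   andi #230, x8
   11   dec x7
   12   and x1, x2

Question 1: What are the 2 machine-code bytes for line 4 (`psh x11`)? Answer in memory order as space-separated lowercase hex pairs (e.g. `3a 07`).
line 4 (psh): pack op=0xb:4|rd=11:4|pad=0:8 = 0xbb00; big→ bb 00

bb 00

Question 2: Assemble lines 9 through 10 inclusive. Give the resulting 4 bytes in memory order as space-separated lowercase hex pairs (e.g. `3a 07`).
71 41 78 e6

9. andi fields op=0x7:4|rd=1:4|imm=65:8 → word 7141h → 71 41
10. andi fields op=0x7:4|rd=8:4|imm=230:8 → word 78e6h → 78 e6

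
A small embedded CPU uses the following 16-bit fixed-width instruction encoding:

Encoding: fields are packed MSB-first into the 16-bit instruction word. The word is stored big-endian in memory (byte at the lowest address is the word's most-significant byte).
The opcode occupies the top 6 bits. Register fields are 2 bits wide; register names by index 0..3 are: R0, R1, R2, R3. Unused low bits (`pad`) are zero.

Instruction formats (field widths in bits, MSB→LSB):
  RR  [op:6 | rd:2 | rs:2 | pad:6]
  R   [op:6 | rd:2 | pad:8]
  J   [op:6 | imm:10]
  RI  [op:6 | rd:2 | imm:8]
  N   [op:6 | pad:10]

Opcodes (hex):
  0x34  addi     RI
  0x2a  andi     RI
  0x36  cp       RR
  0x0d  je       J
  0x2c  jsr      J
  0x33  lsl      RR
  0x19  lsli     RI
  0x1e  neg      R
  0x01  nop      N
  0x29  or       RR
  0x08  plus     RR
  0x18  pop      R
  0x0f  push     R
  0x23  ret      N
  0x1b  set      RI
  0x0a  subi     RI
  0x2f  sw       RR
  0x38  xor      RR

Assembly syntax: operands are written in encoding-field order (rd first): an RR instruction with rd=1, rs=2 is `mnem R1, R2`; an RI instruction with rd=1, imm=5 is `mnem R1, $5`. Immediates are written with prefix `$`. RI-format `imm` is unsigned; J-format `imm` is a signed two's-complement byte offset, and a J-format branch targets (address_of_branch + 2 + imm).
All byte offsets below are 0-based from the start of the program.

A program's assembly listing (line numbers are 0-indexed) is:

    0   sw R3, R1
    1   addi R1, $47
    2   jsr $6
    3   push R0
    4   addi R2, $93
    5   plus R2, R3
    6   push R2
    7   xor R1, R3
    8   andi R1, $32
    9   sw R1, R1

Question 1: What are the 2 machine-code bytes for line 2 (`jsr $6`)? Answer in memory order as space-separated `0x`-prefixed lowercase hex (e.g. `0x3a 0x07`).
line 2 (jsr): pack op=0x2c:6|imm=6:10 = 0xb006; big→ b0 06

0xb0 0x06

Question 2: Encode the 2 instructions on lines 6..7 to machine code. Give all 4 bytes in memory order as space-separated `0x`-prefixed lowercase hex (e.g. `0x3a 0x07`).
0x3e 0x00 0xe1 0xc0

6. push fields op=0xf:6|rd=2:2|pad=0:8 → word 3e00h → 3e 00
7. xor fields op=0x38:6|rd=1:2|rs=3:2|pad=0:6 → word e1c0h → e1 c0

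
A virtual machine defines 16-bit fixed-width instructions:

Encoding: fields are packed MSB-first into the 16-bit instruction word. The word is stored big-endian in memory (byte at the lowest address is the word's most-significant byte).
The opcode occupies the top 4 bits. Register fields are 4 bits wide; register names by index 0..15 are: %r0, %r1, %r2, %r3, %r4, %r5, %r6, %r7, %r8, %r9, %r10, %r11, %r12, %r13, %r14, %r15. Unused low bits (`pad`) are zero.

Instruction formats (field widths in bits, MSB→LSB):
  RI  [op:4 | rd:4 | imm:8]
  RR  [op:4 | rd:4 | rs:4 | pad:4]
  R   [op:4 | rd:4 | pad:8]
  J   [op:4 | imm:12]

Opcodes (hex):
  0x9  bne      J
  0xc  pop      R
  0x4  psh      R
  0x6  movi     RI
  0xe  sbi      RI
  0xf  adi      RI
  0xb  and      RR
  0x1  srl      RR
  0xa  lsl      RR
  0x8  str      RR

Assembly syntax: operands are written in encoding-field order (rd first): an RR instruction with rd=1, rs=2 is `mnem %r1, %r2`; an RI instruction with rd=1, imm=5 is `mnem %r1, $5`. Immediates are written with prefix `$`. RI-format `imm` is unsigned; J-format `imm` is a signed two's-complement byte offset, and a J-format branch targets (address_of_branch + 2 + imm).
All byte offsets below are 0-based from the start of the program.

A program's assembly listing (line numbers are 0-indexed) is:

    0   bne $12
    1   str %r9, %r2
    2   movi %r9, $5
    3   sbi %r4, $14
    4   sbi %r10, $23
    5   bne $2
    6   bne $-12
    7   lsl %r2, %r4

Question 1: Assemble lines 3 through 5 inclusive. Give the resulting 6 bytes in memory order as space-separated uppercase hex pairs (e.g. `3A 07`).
L3: sbi op=0xe:4|rd=4:4|imm=14:8 ⇒ 0xe40e ⇒ big e4 0e
L4: sbi op=0xe:4|rd=10:4|imm=23:8 ⇒ 0xea17 ⇒ big ea 17
L5: bne op=0x9:4|imm=2:12 ⇒ 0x9002 ⇒ big 90 02

E4 0E EA 17 90 02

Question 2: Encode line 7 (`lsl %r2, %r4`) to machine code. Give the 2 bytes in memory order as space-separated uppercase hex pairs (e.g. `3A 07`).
A2 40

7. lsl fields op=0xa:4|rd=2:4|rs=4:4|pad=0:4 → word a240h → a2 40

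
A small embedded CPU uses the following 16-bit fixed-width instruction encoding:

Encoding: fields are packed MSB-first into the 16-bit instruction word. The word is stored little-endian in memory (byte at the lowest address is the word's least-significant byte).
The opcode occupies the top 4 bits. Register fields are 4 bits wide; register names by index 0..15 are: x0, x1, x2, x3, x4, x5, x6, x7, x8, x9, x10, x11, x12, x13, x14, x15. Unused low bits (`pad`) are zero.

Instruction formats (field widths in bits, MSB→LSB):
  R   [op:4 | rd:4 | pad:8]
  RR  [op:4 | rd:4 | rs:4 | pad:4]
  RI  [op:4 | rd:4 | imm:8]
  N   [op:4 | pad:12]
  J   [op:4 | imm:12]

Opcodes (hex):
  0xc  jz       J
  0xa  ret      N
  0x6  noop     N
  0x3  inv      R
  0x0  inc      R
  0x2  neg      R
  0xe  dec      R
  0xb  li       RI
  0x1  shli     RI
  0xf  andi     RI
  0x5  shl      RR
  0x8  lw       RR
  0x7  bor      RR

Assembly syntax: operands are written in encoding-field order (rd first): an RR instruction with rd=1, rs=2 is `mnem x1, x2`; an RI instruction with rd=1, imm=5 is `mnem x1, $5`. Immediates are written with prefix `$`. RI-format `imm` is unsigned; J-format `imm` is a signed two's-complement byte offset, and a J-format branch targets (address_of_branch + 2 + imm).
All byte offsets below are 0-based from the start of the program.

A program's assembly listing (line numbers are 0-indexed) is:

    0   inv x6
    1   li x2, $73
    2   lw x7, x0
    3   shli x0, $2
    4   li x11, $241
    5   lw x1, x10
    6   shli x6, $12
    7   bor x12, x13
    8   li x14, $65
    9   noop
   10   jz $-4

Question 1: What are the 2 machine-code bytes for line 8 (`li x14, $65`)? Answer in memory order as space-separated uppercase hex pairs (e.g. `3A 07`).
8. li fields op=0xb:4|rd=14:4|imm=65:8 → word be41h → 41 be

41 BE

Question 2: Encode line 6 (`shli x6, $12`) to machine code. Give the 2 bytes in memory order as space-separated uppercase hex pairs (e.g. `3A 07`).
line 6 (shli): pack op=0x1:4|rd=6:4|imm=12:8 = 0x160c; little→ 0c 16

0C 16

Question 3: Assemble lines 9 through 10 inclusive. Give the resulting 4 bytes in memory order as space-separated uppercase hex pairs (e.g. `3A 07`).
00 60 FC CF

9. noop fields op=0x6:4|pad=0:12 → word 6000h → 00 60
10. jz fields op=0xc:4|imm=-4:12 → word cffch → fc cf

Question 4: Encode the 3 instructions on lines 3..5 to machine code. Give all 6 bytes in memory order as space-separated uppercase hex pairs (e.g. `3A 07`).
02 10 F1 BB A0 81

L3: shli op=0x1:4|rd=0:4|imm=2:8 ⇒ 0x1002 ⇒ little 02 10
L4: li op=0xb:4|rd=11:4|imm=241:8 ⇒ 0xbbf1 ⇒ little f1 bb
L5: lw op=0x8:4|rd=1:4|rs=10:4|pad=0:4 ⇒ 0x81a0 ⇒ little a0 81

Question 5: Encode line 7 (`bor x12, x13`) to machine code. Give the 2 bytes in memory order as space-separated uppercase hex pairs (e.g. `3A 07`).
D0 7C

line 7 (bor): pack op=0x7:4|rd=12:4|rs=13:4|pad=0:4 = 0x7cd0; little→ d0 7c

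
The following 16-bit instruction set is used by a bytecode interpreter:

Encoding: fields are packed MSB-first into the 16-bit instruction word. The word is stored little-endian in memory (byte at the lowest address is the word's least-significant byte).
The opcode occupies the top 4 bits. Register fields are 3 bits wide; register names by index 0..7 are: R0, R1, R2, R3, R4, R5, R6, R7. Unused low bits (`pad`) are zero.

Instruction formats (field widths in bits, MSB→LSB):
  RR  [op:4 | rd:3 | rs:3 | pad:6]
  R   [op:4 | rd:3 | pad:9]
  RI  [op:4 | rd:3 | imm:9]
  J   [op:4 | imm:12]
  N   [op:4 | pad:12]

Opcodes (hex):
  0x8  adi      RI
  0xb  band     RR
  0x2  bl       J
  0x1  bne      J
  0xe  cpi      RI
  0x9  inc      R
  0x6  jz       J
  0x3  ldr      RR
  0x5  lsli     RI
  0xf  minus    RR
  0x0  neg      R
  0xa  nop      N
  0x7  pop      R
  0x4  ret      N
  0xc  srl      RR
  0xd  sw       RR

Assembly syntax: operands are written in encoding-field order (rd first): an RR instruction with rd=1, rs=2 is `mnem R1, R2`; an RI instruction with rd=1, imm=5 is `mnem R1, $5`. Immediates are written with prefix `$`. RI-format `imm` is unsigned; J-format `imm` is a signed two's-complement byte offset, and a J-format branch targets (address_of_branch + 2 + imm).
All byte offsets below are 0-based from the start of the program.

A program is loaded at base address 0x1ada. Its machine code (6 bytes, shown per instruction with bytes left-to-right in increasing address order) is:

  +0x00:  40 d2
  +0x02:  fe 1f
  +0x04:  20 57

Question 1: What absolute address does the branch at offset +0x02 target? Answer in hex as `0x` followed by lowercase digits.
+0x02: fe 1f ⇒ word 0x1ffe (little)
  top 4b → 0x1 → bne [J]
  imm: (w>>0)&0xfff=0xffe (s12→-2) → $-2
  target = base 0x1ada + off 0x02 + 2 + imm -2 = 0x1adc

0x1adc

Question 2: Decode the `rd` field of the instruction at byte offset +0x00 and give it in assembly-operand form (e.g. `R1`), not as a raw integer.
R1

off 0x00: read 40 d2 as little → 0xd240
  top 4b → 0xd → sw [RR]
  rd@[11:9]=0x1 ⇒ R1
  rs@[8:6]=0x1 ⇒ R1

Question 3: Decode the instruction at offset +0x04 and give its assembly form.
@+04  little-endian(20 57) = 0x5720
  opcode bits[15:12]=0x5: lsli/RI
  rd: (w>>9)&0x7=0x3 → R3
  imm: (w>>0)&0x1ff=0x120 → $288

lsli R3, $288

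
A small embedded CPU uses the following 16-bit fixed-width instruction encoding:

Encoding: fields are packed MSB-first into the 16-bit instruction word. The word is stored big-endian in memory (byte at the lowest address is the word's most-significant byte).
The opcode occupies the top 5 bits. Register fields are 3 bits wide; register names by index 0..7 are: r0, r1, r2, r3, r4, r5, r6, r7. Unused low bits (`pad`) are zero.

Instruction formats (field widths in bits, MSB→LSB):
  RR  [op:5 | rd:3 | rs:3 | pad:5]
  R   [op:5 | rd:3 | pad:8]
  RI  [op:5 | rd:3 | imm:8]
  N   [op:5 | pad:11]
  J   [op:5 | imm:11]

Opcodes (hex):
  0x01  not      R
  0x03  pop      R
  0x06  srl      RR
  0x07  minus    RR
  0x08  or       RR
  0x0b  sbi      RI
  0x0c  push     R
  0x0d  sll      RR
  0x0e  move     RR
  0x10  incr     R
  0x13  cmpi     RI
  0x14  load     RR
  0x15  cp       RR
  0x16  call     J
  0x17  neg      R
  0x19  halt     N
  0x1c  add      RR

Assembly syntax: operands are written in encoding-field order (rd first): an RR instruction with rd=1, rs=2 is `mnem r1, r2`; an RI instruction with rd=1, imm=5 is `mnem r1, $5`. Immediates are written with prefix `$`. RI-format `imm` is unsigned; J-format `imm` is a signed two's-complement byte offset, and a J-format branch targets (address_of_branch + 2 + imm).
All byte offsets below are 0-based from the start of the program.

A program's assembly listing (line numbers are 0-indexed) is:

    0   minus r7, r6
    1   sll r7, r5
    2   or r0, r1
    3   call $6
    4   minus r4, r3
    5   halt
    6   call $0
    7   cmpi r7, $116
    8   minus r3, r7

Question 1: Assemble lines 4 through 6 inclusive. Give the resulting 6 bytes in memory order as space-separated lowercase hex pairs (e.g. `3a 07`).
3c 60 c8 00 b0 00

line 4 (minus): pack op=0x7:5|rd=4:3|rs=3:3|pad=0:5 = 0x3c60; big→ 3c 60
line 5 (halt): pack op=0x19:5|pad=0:11 = 0xc800; big→ c8 00
line 6 (call): pack op=0x16:5|imm=0:11 = 0xb000; big→ b0 00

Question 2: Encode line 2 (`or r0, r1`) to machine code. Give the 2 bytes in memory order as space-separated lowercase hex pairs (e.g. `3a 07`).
L2: or op=0x8:5|rd=0:3|rs=1:3|pad=0:5 ⇒ 0x4020 ⇒ big 40 20

40 20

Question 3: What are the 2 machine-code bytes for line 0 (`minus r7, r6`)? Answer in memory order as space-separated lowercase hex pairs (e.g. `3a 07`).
line 0 (minus): pack op=0x7:5|rd=7:3|rs=6:3|pad=0:5 = 0x3fc0; big→ 3f c0

3f c0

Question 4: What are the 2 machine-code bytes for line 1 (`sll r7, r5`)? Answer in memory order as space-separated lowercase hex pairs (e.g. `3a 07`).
6f a0

1. sll fields op=0xd:5|rd=7:3|rs=5:3|pad=0:5 → word 6fa0h → 6f a0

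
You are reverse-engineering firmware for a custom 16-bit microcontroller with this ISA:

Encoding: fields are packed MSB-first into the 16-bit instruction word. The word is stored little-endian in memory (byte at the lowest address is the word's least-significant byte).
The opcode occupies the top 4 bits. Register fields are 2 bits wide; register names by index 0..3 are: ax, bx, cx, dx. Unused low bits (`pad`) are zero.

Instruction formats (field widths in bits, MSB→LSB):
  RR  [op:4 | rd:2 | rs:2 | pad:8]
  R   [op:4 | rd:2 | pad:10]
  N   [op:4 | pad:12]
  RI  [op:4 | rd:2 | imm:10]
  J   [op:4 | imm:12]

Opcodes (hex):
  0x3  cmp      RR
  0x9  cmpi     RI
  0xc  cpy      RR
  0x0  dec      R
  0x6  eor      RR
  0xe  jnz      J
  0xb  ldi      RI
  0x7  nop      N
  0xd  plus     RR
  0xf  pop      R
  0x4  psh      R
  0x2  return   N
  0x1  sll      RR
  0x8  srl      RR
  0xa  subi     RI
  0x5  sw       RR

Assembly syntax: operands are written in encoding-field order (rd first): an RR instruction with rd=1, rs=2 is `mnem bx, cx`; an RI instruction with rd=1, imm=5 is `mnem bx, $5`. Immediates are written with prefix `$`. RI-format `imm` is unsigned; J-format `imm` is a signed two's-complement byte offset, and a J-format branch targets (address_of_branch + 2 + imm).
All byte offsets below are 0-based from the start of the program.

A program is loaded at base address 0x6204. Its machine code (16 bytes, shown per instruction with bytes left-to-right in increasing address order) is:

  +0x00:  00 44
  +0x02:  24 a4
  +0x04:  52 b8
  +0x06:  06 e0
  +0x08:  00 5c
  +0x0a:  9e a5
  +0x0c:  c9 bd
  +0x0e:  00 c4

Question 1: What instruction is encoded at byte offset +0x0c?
off 0x0c: read c9 bd as little → 0xbdc9
  opcode bits[15:12]=0xb: ldi/RI
  [11:10] rd=3 = dx
  [9:0] imm=457 = $457

ldi dx, $457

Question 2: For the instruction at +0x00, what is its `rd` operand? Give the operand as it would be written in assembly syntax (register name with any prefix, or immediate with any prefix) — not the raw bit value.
off 0x00: read 00 44 as little → 0x4400
  op=0x4400>>12=0x4 ⇒ psh (R)
  rd@[11:10]=0x1 ⇒ bx

bx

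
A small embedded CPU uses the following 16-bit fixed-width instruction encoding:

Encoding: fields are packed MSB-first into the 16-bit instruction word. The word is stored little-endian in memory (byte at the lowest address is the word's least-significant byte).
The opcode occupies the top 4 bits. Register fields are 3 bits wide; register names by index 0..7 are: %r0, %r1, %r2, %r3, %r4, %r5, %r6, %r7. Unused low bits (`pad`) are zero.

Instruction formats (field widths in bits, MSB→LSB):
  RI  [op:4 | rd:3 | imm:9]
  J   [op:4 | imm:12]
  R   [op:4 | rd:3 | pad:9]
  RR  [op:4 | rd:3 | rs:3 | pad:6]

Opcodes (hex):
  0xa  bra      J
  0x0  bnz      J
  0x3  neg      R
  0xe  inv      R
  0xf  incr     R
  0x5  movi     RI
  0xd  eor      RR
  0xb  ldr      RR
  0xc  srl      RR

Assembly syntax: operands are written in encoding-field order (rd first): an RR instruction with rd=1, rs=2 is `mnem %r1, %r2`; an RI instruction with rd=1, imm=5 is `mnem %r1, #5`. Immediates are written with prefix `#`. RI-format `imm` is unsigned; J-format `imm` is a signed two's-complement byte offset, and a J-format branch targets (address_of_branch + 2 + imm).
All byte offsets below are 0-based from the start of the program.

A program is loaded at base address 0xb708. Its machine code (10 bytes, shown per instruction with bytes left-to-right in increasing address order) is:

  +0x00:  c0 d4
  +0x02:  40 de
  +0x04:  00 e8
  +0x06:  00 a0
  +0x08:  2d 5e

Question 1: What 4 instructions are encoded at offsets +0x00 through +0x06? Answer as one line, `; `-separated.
eor %r2, %r3; eor %r7, %r1; inv %r4; bra #0

@+00  little-endian(c0 d4) = 0xd4c0
  top 4b → 0xd → eor [RR]
  [11:9] rd=2 = %r2
  [8:6] rs=3 = %r3
@+02  little-endian(40 de) = 0xde40
  top 4b → 0xd → eor [RR]
  [11:9] rd=7 = %r7
  [8:6] rs=1 = %r1
@+04  little-endian(00 e8) = 0xe800
  top 4b → 0xe → inv [R]
  [11:9] rd=4 = %r4
@+06  little-endian(00 a0) = 0xa000
  top 4b → 0xa → bra [J]
  [11:0] imm=0 = #0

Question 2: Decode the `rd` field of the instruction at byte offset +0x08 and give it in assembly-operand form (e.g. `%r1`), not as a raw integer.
%r7

@+08  little-endian(2d 5e) = 0x5e2d
  top 4b → 0x5 → movi [RI]
  rd: (w>>9)&0x7=0x7 → %r7
  imm: (w>>0)&0x1ff=0x2d → #45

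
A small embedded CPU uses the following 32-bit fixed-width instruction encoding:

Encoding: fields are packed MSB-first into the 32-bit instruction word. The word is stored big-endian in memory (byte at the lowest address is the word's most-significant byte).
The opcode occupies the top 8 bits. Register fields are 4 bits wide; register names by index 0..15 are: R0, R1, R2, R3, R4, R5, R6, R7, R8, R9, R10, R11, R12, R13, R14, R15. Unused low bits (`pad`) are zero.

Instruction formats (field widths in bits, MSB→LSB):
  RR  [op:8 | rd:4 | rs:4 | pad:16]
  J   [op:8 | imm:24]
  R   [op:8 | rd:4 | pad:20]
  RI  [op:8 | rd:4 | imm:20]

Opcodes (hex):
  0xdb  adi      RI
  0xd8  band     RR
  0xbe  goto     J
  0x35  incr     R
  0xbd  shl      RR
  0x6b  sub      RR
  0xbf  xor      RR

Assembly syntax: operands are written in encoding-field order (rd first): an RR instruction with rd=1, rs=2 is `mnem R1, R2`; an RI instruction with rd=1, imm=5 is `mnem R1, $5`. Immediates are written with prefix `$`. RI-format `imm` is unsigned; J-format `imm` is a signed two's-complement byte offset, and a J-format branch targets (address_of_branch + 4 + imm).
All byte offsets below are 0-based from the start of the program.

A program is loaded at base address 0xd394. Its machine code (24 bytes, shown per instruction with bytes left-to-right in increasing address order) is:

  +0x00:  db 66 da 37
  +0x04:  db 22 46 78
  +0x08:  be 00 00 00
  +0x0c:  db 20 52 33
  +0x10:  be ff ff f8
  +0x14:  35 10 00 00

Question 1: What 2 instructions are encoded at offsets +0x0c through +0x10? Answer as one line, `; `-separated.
@+0c  big-endian(db 20 52 33) = 0xdb205233
  op=0xdb205233>>24=0xdb ⇒ adi (RI)
  [23:20] rd=2 = R2
  [19:0] imm=21043 = $21043
@+10  big-endian(be ff ff f8) = 0xbefffff8
  op=0xbefffff8>>24=0xbe ⇒ goto (J)
  [23:0] imm=16777208 (s24→-8) = $-8

adi R2, $21043; goto $-8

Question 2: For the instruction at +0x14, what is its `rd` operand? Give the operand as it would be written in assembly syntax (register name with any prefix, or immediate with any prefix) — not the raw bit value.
@+14  big-endian(35 10 00 00) = 0x35100000
  op=0x35100000>>24=0x35 ⇒ incr (R)
  rd@[23:20]=0x1 ⇒ R1

R1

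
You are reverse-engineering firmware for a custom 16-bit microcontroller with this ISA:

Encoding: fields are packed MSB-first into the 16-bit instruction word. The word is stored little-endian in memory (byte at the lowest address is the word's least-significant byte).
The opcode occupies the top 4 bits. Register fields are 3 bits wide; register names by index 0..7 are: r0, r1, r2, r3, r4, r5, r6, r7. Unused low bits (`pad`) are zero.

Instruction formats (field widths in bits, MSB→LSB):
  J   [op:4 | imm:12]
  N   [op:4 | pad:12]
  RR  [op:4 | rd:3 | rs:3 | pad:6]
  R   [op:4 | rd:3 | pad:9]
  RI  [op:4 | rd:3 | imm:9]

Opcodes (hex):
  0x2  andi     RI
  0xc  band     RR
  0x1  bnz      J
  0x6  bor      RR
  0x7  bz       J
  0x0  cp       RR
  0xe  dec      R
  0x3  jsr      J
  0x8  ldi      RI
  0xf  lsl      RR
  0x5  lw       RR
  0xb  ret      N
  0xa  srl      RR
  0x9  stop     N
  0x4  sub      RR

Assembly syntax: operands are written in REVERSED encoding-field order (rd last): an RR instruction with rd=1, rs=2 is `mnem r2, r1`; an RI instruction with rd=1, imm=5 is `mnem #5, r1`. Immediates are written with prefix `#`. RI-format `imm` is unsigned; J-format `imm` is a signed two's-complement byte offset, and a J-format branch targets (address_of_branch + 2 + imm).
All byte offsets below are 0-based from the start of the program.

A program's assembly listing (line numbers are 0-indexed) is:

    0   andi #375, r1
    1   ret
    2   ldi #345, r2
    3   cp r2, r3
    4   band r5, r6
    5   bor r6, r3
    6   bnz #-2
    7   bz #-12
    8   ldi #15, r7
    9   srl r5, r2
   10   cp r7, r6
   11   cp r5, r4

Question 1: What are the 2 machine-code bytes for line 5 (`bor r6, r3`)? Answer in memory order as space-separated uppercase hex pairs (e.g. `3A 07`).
80 67

5. bor fields op=0x6:4|rd=3:3|rs=6:3|pad=0:6 → word 6780h → 80 67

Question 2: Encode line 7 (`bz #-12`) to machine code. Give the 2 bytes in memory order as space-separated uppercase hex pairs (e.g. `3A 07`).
F4 7F

L7: bz op=0x7:4|imm=-12:12 ⇒ 0x7ff4 ⇒ little f4 7f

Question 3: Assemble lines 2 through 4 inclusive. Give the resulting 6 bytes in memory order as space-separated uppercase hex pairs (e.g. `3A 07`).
line 2 (ldi): pack op=0x8:4|rd=2:3|imm=345:9 = 0x8559; little→ 59 85
line 3 (cp): pack op=0x0:4|rd=3:3|rs=2:3|pad=0:6 = 0x0680; little→ 80 06
line 4 (band): pack op=0xc:4|rd=6:3|rs=5:3|pad=0:6 = 0xcd40; little→ 40 cd

59 85 80 06 40 CD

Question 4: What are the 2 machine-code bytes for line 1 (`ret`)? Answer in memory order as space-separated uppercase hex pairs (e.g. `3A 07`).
00 B0

L1: ret op=0xb:4|pad=0:12 ⇒ 0xb000 ⇒ little 00 b0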